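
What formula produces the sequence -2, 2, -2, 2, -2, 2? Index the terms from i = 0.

Check ratios: 2 / -2 = -1.0
Common ratio r = -1.
First term a = -2.
Formula: S_i = -2 * (-1)^i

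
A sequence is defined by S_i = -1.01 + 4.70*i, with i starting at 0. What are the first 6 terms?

This is an arithmetic sequence.
i=0: S_0 = -1.01 + 4.7*0 = -1.01
i=1: S_1 = -1.01 + 4.7*1 = 3.69
i=2: S_2 = -1.01 + 4.7*2 = 8.39
i=3: S_3 = -1.01 + 4.7*3 = 13.09
i=4: S_4 = -1.01 + 4.7*4 = 17.79
i=5: S_5 = -1.01 + 4.7*5 = 22.49
The first 6 terms are: [-1.01, 3.69, 8.39, 13.09, 17.79, 22.49]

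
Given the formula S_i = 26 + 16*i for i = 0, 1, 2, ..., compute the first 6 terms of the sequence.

This is an arithmetic sequence.
i=0: S_0 = 26 + 16*0 = 26
i=1: S_1 = 26 + 16*1 = 42
i=2: S_2 = 26 + 16*2 = 58
i=3: S_3 = 26 + 16*3 = 74
i=4: S_4 = 26 + 16*4 = 90
i=5: S_5 = 26 + 16*5 = 106
The first 6 terms are: [26, 42, 58, 74, 90, 106]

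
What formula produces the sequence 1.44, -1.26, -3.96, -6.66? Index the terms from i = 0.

Check differences: -1.26 - 1.44 = -2.7
-3.96 - -1.26 = -2.7
Common difference d = -2.7.
First term a = 1.44.
Formula: S_i = 1.44 - 2.70*i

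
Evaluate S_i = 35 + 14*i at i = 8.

S_8 = 35 + 14*8 = 35 + 112 = 147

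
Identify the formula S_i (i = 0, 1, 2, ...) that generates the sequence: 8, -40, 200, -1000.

Check ratios: -40 / 8 = -5.0
Common ratio r = -5.
First term a = 8.
Formula: S_i = 8 * (-5)^i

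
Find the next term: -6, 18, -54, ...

Ratios: 18 / -6 = -3.0
This is a geometric sequence with common ratio r = -3.
Next term = -54 * -3 = 162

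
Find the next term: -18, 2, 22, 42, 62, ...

Differences: 2 - -18 = 20
This is an arithmetic sequence with common difference d = 20.
Next term = 62 + 20 = 82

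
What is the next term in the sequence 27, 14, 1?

Differences: 14 - 27 = -13
This is an arithmetic sequence with common difference d = -13.
Next term = 1 + -13 = -12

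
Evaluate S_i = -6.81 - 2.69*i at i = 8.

S_8 = -6.81 + -2.69*8 = -6.81 + -21.52 = -28.33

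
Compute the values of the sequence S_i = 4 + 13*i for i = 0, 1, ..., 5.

This is an arithmetic sequence.
i=0: S_0 = 4 + 13*0 = 4
i=1: S_1 = 4 + 13*1 = 17
i=2: S_2 = 4 + 13*2 = 30
i=3: S_3 = 4 + 13*3 = 43
i=4: S_4 = 4 + 13*4 = 56
i=5: S_5 = 4 + 13*5 = 69
The first 6 terms are: [4, 17, 30, 43, 56, 69]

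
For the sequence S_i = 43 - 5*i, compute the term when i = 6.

S_6 = 43 + -5*6 = 43 + -30 = 13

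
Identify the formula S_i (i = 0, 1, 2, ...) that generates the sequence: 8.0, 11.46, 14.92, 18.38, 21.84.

Check differences: 11.46 - 8.0 = 3.46
14.92 - 11.46 = 3.46
Common difference d = 3.46.
First term a = 8.0.
Formula: S_i = 8.00 + 3.46*i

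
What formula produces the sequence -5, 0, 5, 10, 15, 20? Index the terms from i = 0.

Check differences: 0 - -5 = 5
5 - 0 = 5
Common difference d = 5.
First term a = -5.
Formula: S_i = -5 + 5*i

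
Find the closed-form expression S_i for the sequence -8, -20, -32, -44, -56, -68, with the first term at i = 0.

Check differences: -20 - -8 = -12
-32 - -20 = -12
Common difference d = -12.
First term a = -8.
Formula: S_i = -8 - 12*i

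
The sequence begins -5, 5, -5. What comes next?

Ratios: 5 / -5 = -1.0
This is a geometric sequence with common ratio r = -1.
Next term = -5 * -1 = 5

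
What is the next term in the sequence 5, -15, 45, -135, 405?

Ratios: -15 / 5 = -3.0
This is a geometric sequence with common ratio r = -3.
Next term = 405 * -3 = -1215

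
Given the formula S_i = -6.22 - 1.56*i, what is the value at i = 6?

S_6 = -6.22 + -1.56*6 = -6.22 + -9.36 = -15.58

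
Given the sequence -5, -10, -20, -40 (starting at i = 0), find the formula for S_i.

Check ratios: -10 / -5 = 2.0
Common ratio r = 2.
First term a = -5.
Formula: S_i = -5 * 2^i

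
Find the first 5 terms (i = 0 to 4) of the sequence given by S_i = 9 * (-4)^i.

This is a geometric sequence.
i=0: S_0 = 9 * (-4)^0 = 9
i=1: S_1 = 9 * (-4)^1 = -36
i=2: S_2 = 9 * (-4)^2 = 144
i=3: S_3 = 9 * (-4)^3 = -576
i=4: S_4 = 9 * (-4)^4 = 2304
The first 5 terms are: [9, -36, 144, -576, 2304]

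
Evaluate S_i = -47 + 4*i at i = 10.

S_10 = -47 + 4*10 = -47 + 40 = -7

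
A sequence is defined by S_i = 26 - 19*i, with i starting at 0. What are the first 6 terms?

This is an arithmetic sequence.
i=0: S_0 = 26 + -19*0 = 26
i=1: S_1 = 26 + -19*1 = 7
i=2: S_2 = 26 + -19*2 = -12
i=3: S_3 = 26 + -19*3 = -31
i=4: S_4 = 26 + -19*4 = -50
i=5: S_5 = 26 + -19*5 = -69
The first 6 terms are: [26, 7, -12, -31, -50, -69]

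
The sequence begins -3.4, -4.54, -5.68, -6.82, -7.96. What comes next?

Differences: -4.54 - -3.4 = -1.14
This is an arithmetic sequence with common difference d = -1.14.
Next term = -7.96 + -1.14 = -9.1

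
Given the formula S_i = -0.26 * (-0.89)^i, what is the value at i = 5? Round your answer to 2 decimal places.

S_5 = -0.26 * (-0.89)^5 ≈ -0.26 * -0.5584 ≈ 0.15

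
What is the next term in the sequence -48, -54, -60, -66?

Differences: -54 - -48 = -6
This is an arithmetic sequence with common difference d = -6.
Next term = -66 + -6 = -72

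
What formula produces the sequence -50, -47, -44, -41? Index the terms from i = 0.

Check differences: -47 - -50 = 3
-44 - -47 = 3
Common difference d = 3.
First term a = -50.
Formula: S_i = -50 + 3*i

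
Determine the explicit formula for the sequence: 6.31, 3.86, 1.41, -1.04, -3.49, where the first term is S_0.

Check differences: 3.86 - 6.31 = -2.45
1.41 - 3.86 = -2.45
Common difference d = -2.45.
First term a = 6.31.
Formula: S_i = 6.31 - 2.45*i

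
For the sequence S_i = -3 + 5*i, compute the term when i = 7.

S_7 = -3 + 5*7 = -3 + 35 = 32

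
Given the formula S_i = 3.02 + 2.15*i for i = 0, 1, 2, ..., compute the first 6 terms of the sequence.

This is an arithmetic sequence.
i=0: S_0 = 3.02 + 2.15*0 = 3.02
i=1: S_1 = 3.02 + 2.15*1 = 5.17
i=2: S_2 = 3.02 + 2.15*2 = 7.32
i=3: S_3 = 3.02 + 2.15*3 = 9.47
i=4: S_4 = 3.02 + 2.15*4 = 11.62
i=5: S_5 = 3.02 + 2.15*5 = 13.77
The first 6 terms are: [3.02, 5.17, 7.32, 9.47, 11.62, 13.77]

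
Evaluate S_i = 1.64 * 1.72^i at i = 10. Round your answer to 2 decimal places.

S_10 = 1.64 * 1.72^10 ≈ 1.64 * 226.61282 ≈ 371.65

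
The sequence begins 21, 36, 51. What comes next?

Differences: 36 - 21 = 15
This is an arithmetic sequence with common difference d = 15.
Next term = 51 + 15 = 66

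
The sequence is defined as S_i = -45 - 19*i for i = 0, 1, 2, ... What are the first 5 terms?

This is an arithmetic sequence.
i=0: S_0 = -45 + -19*0 = -45
i=1: S_1 = -45 + -19*1 = -64
i=2: S_2 = -45 + -19*2 = -83
i=3: S_3 = -45 + -19*3 = -102
i=4: S_4 = -45 + -19*4 = -121
The first 5 terms are: [-45, -64, -83, -102, -121]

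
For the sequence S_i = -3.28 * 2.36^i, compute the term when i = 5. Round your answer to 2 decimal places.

S_5 = -3.28 * 2.36^5 ≈ -3.28 * 73.2082 ≈ -240.12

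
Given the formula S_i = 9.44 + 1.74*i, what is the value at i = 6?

S_6 = 9.44 + 1.74*6 = 9.44 + 10.44 = 19.88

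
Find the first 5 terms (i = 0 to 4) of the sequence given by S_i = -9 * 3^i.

This is a geometric sequence.
i=0: S_0 = -9 * 3^0 = -9
i=1: S_1 = -9 * 3^1 = -27
i=2: S_2 = -9 * 3^2 = -81
i=3: S_3 = -9 * 3^3 = -243
i=4: S_4 = -9 * 3^4 = -729
The first 5 terms are: [-9, -27, -81, -243, -729]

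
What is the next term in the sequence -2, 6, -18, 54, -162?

Ratios: 6 / -2 = -3.0
This is a geometric sequence with common ratio r = -3.
Next term = -162 * -3 = 486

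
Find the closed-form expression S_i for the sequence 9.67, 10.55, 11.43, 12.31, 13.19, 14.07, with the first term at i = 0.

Check differences: 10.55 - 9.67 = 0.88
11.43 - 10.55 = 0.88
Common difference d = 0.88.
First term a = 9.67.
Formula: S_i = 9.67 + 0.88*i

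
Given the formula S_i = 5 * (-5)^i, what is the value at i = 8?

S_8 = 5 * (-5)^8 = 5 * 390625 = 1953125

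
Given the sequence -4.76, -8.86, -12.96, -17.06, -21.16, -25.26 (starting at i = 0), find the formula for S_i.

Check differences: -8.86 - -4.76 = -4.1
-12.96 - -8.86 = -4.1
Common difference d = -4.1.
First term a = -4.76.
Formula: S_i = -4.76 - 4.10*i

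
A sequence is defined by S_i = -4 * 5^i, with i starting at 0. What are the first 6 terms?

This is a geometric sequence.
i=0: S_0 = -4 * 5^0 = -4
i=1: S_1 = -4 * 5^1 = -20
i=2: S_2 = -4 * 5^2 = -100
i=3: S_3 = -4 * 5^3 = -500
i=4: S_4 = -4 * 5^4 = -2500
i=5: S_5 = -4 * 5^5 = -12500
The first 6 terms are: [-4, -20, -100, -500, -2500, -12500]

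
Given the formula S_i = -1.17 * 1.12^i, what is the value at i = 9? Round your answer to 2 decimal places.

S_9 = -1.17 * 1.12^9 ≈ -1.17 * 2.7731 ≈ -3.24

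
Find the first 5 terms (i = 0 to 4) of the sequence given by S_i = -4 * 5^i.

This is a geometric sequence.
i=0: S_0 = -4 * 5^0 = -4
i=1: S_1 = -4 * 5^1 = -20
i=2: S_2 = -4 * 5^2 = -100
i=3: S_3 = -4 * 5^3 = -500
i=4: S_4 = -4 * 5^4 = -2500
The first 5 terms are: [-4, -20, -100, -500, -2500]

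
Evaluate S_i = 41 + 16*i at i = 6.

S_6 = 41 + 16*6 = 41 + 96 = 137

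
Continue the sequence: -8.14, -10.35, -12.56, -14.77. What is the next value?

Differences: -10.35 - -8.14 = -2.21
This is an arithmetic sequence with common difference d = -2.21.
Next term = -14.77 + -2.21 = -16.98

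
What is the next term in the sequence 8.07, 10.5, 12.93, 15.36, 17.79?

Differences: 10.5 - 8.07 = 2.43
This is an arithmetic sequence with common difference d = 2.43.
Next term = 17.79 + 2.43 = 20.22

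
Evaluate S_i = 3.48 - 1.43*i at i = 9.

S_9 = 3.48 + -1.43*9 = 3.48 + -12.87 = -9.39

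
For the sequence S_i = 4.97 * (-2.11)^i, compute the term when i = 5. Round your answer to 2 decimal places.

S_5 = 4.97 * (-2.11)^5 ≈ 4.97 * -41.8227 ≈ -207.86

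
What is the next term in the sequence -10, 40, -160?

Ratios: 40 / -10 = -4.0
This is a geometric sequence with common ratio r = -4.
Next term = -160 * -4 = 640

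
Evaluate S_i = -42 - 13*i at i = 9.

S_9 = -42 + -13*9 = -42 + -117 = -159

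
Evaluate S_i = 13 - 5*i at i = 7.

S_7 = 13 + -5*7 = 13 + -35 = -22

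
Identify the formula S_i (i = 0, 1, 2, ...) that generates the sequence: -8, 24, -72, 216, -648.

Check ratios: 24 / -8 = -3.0
Common ratio r = -3.
First term a = -8.
Formula: S_i = -8 * (-3)^i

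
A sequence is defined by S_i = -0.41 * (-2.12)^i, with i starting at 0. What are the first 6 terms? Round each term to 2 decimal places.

This is a geometric sequence.
i=0: S_0 = -0.41 * (-2.12)^0 = -0.41
i=1: S_1 = -0.41 * (-2.12)^1 ≈ 0.87
i=2: S_2 = -0.41 * (-2.12)^2 ≈ -1.84
i=3: S_3 = -0.41 * (-2.12)^3 ≈ 3.91
i=4: S_4 = -0.41 * (-2.12)^4 ≈ -8.28
i=5: S_5 = -0.41 * (-2.12)^5 ≈ 17.56
The first 6 terms are: [-0.41, 0.87, -1.84, 3.91, -8.28, 17.56]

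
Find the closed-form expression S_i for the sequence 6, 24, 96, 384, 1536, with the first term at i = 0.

Check ratios: 24 / 6 = 4.0
Common ratio r = 4.
First term a = 6.
Formula: S_i = 6 * 4^i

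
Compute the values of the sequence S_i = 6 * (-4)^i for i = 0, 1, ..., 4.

This is a geometric sequence.
i=0: S_0 = 6 * (-4)^0 = 6
i=1: S_1 = 6 * (-4)^1 = -24
i=2: S_2 = 6 * (-4)^2 = 96
i=3: S_3 = 6 * (-4)^3 = -384
i=4: S_4 = 6 * (-4)^4 = 1536
The first 5 terms are: [6, -24, 96, -384, 1536]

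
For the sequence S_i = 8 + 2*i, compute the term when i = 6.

S_6 = 8 + 2*6 = 8 + 12 = 20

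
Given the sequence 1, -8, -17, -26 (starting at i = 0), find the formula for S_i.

Check differences: -8 - 1 = -9
-17 - -8 = -9
Common difference d = -9.
First term a = 1.
Formula: S_i = 1 - 9*i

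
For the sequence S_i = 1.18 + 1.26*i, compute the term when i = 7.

S_7 = 1.18 + 1.26*7 = 1.18 + 8.82 = 10.0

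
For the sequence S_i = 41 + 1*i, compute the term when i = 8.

S_8 = 41 + 1*8 = 41 + 8 = 49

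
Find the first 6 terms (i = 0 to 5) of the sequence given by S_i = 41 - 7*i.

This is an arithmetic sequence.
i=0: S_0 = 41 + -7*0 = 41
i=1: S_1 = 41 + -7*1 = 34
i=2: S_2 = 41 + -7*2 = 27
i=3: S_3 = 41 + -7*3 = 20
i=4: S_4 = 41 + -7*4 = 13
i=5: S_5 = 41 + -7*5 = 6
The first 6 terms are: [41, 34, 27, 20, 13, 6]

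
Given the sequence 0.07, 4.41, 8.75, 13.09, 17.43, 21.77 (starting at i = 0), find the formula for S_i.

Check differences: 4.41 - 0.07 = 4.34
8.75 - 4.41 = 4.34
Common difference d = 4.34.
First term a = 0.07.
Formula: S_i = 0.07 + 4.34*i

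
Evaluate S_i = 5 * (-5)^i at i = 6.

S_6 = 5 * (-5)^6 = 5 * 15625 = 78125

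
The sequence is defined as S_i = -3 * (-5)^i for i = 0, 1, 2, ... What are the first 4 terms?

This is a geometric sequence.
i=0: S_0 = -3 * (-5)^0 = -3
i=1: S_1 = -3 * (-5)^1 = 15
i=2: S_2 = -3 * (-5)^2 = -75
i=3: S_3 = -3 * (-5)^3 = 375
The first 4 terms are: [-3, 15, -75, 375]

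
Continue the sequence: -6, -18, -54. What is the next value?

Ratios: -18 / -6 = 3.0
This is a geometric sequence with common ratio r = 3.
Next term = -54 * 3 = -162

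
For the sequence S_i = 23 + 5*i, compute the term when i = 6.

S_6 = 23 + 5*6 = 23 + 30 = 53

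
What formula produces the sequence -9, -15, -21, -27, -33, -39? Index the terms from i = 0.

Check differences: -15 - -9 = -6
-21 - -15 = -6
Common difference d = -6.
First term a = -9.
Formula: S_i = -9 - 6*i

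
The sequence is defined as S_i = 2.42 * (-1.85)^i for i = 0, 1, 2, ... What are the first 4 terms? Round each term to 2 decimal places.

This is a geometric sequence.
i=0: S_0 = 2.42 * (-1.85)^0 = 2.42
i=1: S_1 = 2.42 * (-1.85)^1 ≈ -4.48
i=2: S_2 = 2.42 * (-1.85)^2 ≈ 8.28
i=3: S_3 = 2.42 * (-1.85)^3 ≈ -15.32
The first 4 terms are: [2.42, -4.48, 8.28, -15.32]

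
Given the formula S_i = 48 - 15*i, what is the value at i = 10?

S_10 = 48 + -15*10 = 48 + -150 = -102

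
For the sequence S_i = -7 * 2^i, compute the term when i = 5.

S_5 = -7 * 2^5 = -7 * 32 = -224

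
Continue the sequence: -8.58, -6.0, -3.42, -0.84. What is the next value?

Differences: -6.0 - -8.58 = 2.58
This is an arithmetic sequence with common difference d = 2.58.
Next term = -0.84 + 2.58 = 1.74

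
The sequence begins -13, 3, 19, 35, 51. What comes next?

Differences: 3 - -13 = 16
This is an arithmetic sequence with common difference d = 16.
Next term = 51 + 16 = 67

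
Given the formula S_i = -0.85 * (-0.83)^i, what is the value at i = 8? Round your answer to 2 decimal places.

S_8 = -0.85 * (-0.83)^8 ≈ -0.85 * 0.2252 ≈ -0.19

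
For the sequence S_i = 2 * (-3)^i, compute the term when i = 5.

S_5 = 2 * (-3)^5 = 2 * -243 = -486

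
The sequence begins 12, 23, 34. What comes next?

Differences: 23 - 12 = 11
This is an arithmetic sequence with common difference d = 11.
Next term = 34 + 11 = 45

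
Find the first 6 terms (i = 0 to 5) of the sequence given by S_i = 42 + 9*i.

This is an arithmetic sequence.
i=0: S_0 = 42 + 9*0 = 42
i=1: S_1 = 42 + 9*1 = 51
i=2: S_2 = 42 + 9*2 = 60
i=3: S_3 = 42 + 9*3 = 69
i=4: S_4 = 42 + 9*4 = 78
i=5: S_5 = 42 + 9*5 = 87
The first 6 terms are: [42, 51, 60, 69, 78, 87]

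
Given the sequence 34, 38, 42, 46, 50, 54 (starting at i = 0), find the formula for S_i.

Check differences: 38 - 34 = 4
42 - 38 = 4
Common difference d = 4.
First term a = 34.
Formula: S_i = 34 + 4*i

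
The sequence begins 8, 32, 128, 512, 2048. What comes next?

Ratios: 32 / 8 = 4.0
This is a geometric sequence with common ratio r = 4.
Next term = 2048 * 4 = 8192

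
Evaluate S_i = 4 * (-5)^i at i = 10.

S_10 = 4 * (-5)^10 = 4 * 9765625 = 39062500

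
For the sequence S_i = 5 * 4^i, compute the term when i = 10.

S_10 = 5 * 4^10 = 5 * 1048576 = 5242880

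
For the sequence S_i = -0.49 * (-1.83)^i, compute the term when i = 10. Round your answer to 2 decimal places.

S_10 = -0.49 * (-1.83)^10 ≈ -0.49 * 421.2219 ≈ -206.4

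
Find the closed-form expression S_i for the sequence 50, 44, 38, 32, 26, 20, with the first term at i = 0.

Check differences: 44 - 50 = -6
38 - 44 = -6
Common difference d = -6.
First term a = 50.
Formula: S_i = 50 - 6*i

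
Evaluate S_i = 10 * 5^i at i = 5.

S_5 = 10 * 5^5 = 10 * 3125 = 31250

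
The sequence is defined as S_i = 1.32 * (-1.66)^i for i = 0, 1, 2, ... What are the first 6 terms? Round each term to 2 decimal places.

This is a geometric sequence.
i=0: S_0 = 1.32 * (-1.66)^0 = 1.32
i=1: S_1 = 1.32 * (-1.66)^1 ≈ -2.19
i=2: S_2 = 1.32 * (-1.66)^2 ≈ 3.64
i=3: S_3 = 1.32 * (-1.66)^3 ≈ -6.04
i=4: S_4 = 1.32 * (-1.66)^4 ≈ 10.02
i=5: S_5 = 1.32 * (-1.66)^5 ≈ -16.64
The first 6 terms are: [1.32, -2.19, 3.64, -6.04, 10.02, -16.64]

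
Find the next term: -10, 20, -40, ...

Ratios: 20 / -10 = -2.0
This is a geometric sequence with common ratio r = -2.
Next term = -40 * -2 = 80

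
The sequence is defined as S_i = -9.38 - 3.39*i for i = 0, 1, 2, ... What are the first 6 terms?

This is an arithmetic sequence.
i=0: S_0 = -9.38 + -3.39*0 = -9.38
i=1: S_1 = -9.38 + -3.39*1 = -12.77
i=2: S_2 = -9.38 + -3.39*2 = -16.16
i=3: S_3 = -9.38 + -3.39*3 = -19.55
i=4: S_4 = -9.38 + -3.39*4 = -22.94
i=5: S_5 = -9.38 + -3.39*5 = -26.33
The first 6 terms are: [-9.38, -12.77, -16.16, -19.55, -22.94, -26.33]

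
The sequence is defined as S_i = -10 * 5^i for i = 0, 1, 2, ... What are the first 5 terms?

This is a geometric sequence.
i=0: S_0 = -10 * 5^0 = -10
i=1: S_1 = -10 * 5^1 = -50
i=2: S_2 = -10 * 5^2 = -250
i=3: S_3 = -10 * 5^3 = -1250
i=4: S_4 = -10 * 5^4 = -6250
The first 5 terms are: [-10, -50, -250, -1250, -6250]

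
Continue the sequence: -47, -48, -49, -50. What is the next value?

Differences: -48 - -47 = -1
This is an arithmetic sequence with common difference d = -1.
Next term = -50 + -1 = -51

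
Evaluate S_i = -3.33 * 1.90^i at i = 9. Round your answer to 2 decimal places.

S_9 = -3.33 * 1.9^9 ≈ -3.33 * 322.6877 ≈ -1074.55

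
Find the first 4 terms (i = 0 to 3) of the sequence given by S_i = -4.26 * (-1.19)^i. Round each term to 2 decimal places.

This is a geometric sequence.
i=0: S_0 = -4.26 * (-1.19)^0 = -4.26
i=1: S_1 = -4.26 * (-1.19)^1 ≈ 5.07
i=2: S_2 = -4.26 * (-1.19)^2 ≈ -6.03
i=3: S_3 = -4.26 * (-1.19)^3 ≈ 7.18
The first 4 terms are: [-4.26, 5.07, -6.03, 7.18]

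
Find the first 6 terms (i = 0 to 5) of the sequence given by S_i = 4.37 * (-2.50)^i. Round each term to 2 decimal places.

This is a geometric sequence.
i=0: S_0 = 4.37 * (-2.5)^0 = 4.37
i=1: S_1 = 4.37 * (-2.5)^1 ≈ -10.93
i=2: S_2 = 4.37 * (-2.5)^2 ≈ 27.31
i=3: S_3 = 4.37 * (-2.5)^3 ≈ -68.28
i=4: S_4 = 4.37 * (-2.5)^4 ≈ 170.7
i=5: S_5 = 4.37 * (-2.5)^5 ≈ -426.76
The first 6 terms are: [4.37, -10.93, 27.31, -68.28, 170.7, -426.76]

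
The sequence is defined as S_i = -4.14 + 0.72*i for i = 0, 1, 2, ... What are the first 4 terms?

This is an arithmetic sequence.
i=0: S_0 = -4.14 + 0.72*0 = -4.14
i=1: S_1 = -4.14 + 0.72*1 = -3.42
i=2: S_2 = -4.14 + 0.72*2 = -2.7
i=3: S_3 = -4.14 + 0.72*3 = -1.98
The first 4 terms are: [-4.14, -3.42, -2.7, -1.98]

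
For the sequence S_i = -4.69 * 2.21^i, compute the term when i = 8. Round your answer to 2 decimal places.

S_8 = -4.69 * 2.21^8 ≈ -4.69 * 569.034 ≈ -2668.77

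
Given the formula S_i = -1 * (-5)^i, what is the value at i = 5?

S_5 = -1 * (-5)^5 = -1 * -3125 = 3125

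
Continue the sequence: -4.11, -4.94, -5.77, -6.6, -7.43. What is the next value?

Differences: -4.94 - -4.11 = -0.83
This is an arithmetic sequence with common difference d = -0.83.
Next term = -7.43 + -0.83 = -8.26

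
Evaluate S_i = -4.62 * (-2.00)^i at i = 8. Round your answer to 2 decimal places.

S_8 = -4.62 * (-2.0)^8 = -4.62 * 256 = -1182.72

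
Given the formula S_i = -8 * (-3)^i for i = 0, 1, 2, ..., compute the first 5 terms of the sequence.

This is a geometric sequence.
i=0: S_0 = -8 * (-3)^0 = -8
i=1: S_1 = -8 * (-3)^1 = 24
i=2: S_2 = -8 * (-3)^2 = -72
i=3: S_3 = -8 * (-3)^3 = 216
i=4: S_4 = -8 * (-3)^4 = -648
The first 5 terms are: [-8, 24, -72, 216, -648]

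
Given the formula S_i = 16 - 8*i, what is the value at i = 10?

S_10 = 16 + -8*10 = 16 + -80 = -64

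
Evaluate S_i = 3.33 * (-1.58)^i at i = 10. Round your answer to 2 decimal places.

S_10 = 3.33 * (-1.58)^10 ≈ 3.33 * 96.9551 ≈ 322.86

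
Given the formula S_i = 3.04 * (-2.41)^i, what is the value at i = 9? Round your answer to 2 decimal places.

S_9 = 3.04 * (-2.41)^9 ≈ 3.04 * -2742.5426 ≈ -8337.33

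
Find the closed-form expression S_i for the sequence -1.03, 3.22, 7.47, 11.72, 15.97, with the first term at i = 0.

Check differences: 3.22 - -1.03 = 4.25
7.47 - 3.22 = 4.25
Common difference d = 4.25.
First term a = -1.03.
Formula: S_i = -1.03 + 4.25*i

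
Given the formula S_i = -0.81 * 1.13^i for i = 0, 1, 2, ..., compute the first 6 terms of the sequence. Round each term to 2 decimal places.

This is a geometric sequence.
i=0: S_0 = -0.81 * 1.13^0 = -0.81
i=1: S_1 = -0.81 * 1.13^1 ≈ -0.92
i=2: S_2 = -0.81 * 1.13^2 ≈ -1.03
i=3: S_3 = -0.81 * 1.13^3 ≈ -1.17
i=4: S_4 = -0.81 * 1.13^4 ≈ -1.32
i=5: S_5 = -0.81 * 1.13^5 ≈ -1.49
The first 6 terms are: [-0.81, -0.92, -1.03, -1.17, -1.32, -1.49]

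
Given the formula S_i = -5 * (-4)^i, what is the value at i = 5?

S_5 = -5 * (-4)^5 = -5 * -1024 = 5120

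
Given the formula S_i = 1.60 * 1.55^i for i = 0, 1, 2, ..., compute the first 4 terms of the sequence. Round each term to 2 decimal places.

This is a geometric sequence.
i=0: S_0 = 1.6 * 1.55^0 = 1.6
i=1: S_1 = 1.6 * 1.55^1 = 2.48
i=2: S_2 = 1.6 * 1.55^2 ≈ 3.84
i=3: S_3 = 1.6 * 1.55^3 ≈ 5.96
The first 4 terms are: [1.6, 2.48, 3.84, 5.96]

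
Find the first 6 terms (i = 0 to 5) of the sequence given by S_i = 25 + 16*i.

This is an arithmetic sequence.
i=0: S_0 = 25 + 16*0 = 25
i=1: S_1 = 25 + 16*1 = 41
i=2: S_2 = 25 + 16*2 = 57
i=3: S_3 = 25 + 16*3 = 73
i=4: S_4 = 25 + 16*4 = 89
i=5: S_5 = 25 + 16*5 = 105
The first 6 terms are: [25, 41, 57, 73, 89, 105]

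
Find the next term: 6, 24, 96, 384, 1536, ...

Ratios: 24 / 6 = 4.0
This is a geometric sequence with common ratio r = 4.
Next term = 1536 * 4 = 6144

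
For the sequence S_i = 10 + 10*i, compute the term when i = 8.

S_8 = 10 + 10*8 = 10 + 80 = 90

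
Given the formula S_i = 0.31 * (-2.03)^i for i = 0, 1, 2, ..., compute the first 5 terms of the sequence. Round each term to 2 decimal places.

This is a geometric sequence.
i=0: S_0 = 0.31 * (-2.03)^0 = 0.31
i=1: S_1 = 0.31 * (-2.03)^1 ≈ -0.63
i=2: S_2 = 0.31 * (-2.03)^2 ≈ 1.28
i=3: S_3 = 0.31 * (-2.03)^3 ≈ -2.59
i=4: S_4 = 0.31 * (-2.03)^4 ≈ 5.26
The first 5 terms are: [0.31, -0.63, 1.28, -2.59, 5.26]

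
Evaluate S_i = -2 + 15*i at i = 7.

S_7 = -2 + 15*7 = -2 + 105 = 103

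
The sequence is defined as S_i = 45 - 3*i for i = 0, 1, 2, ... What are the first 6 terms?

This is an arithmetic sequence.
i=0: S_0 = 45 + -3*0 = 45
i=1: S_1 = 45 + -3*1 = 42
i=2: S_2 = 45 + -3*2 = 39
i=3: S_3 = 45 + -3*3 = 36
i=4: S_4 = 45 + -3*4 = 33
i=5: S_5 = 45 + -3*5 = 30
The first 6 terms are: [45, 42, 39, 36, 33, 30]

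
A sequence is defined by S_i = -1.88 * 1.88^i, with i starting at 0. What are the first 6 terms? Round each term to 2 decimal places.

This is a geometric sequence.
i=0: S_0 = -1.88 * 1.88^0 = -1.88
i=1: S_1 = -1.88 * 1.88^1 ≈ -3.53
i=2: S_2 = -1.88 * 1.88^2 ≈ -6.64
i=3: S_3 = -1.88 * 1.88^3 ≈ -12.49
i=4: S_4 = -1.88 * 1.88^4 ≈ -23.48
i=5: S_5 = -1.88 * 1.88^5 ≈ -44.15
The first 6 terms are: [-1.88, -3.53, -6.64, -12.49, -23.48, -44.15]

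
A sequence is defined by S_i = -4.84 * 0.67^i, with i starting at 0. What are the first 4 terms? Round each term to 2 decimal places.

This is a geometric sequence.
i=0: S_0 = -4.84 * 0.67^0 = -4.84
i=1: S_1 = -4.84 * 0.67^1 ≈ -3.24
i=2: S_2 = -4.84 * 0.67^2 ≈ -2.17
i=3: S_3 = -4.84 * 0.67^3 ≈ -1.46
The first 4 terms are: [-4.84, -3.24, -2.17, -1.46]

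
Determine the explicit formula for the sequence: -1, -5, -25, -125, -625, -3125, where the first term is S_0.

Check ratios: -5 / -1 = 5.0
Common ratio r = 5.
First term a = -1.
Formula: S_i = -1 * 5^i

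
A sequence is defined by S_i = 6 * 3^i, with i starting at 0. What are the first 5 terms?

This is a geometric sequence.
i=0: S_0 = 6 * 3^0 = 6
i=1: S_1 = 6 * 3^1 = 18
i=2: S_2 = 6 * 3^2 = 54
i=3: S_3 = 6 * 3^3 = 162
i=4: S_4 = 6 * 3^4 = 486
The first 5 terms are: [6, 18, 54, 162, 486]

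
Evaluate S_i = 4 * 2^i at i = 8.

S_8 = 4 * 2^8 = 4 * 256 = 1024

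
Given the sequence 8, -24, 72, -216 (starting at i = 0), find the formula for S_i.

Check ratios: -24 / 8 = -3.0
Common ratio r = -3.
First term a = 8.
Formula: S_i = 8 * (-3)^i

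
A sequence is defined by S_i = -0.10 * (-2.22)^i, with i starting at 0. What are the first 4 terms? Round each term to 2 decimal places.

This is a geometric sequence.
i=0: S_0 = -0.1 * (-2.22)^0 = -0.1
i=1: S_1 = -0.1 * (-2.22)^1 ≈ 0.22
i=2: S_2 = -0.1 * (-2.22)^2 ≈ -0.49
i=3: S_3 = -0.1 * (-2.22)^3 ≈ 1.09
The first 4 terms are: [-0.1, 0.22, -0.49, 1.09]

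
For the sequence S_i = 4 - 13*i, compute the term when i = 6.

S_6 = 4 + -13*6 = 4 + -78 = -74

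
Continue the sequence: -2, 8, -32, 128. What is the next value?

Ratios: 8 / -2 = -4.0
This is a geometric sequence with common ratio r = -4.
Next term = 128 * -4 = -512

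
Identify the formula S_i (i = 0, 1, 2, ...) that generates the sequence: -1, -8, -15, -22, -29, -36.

Check differences: -8 - -1 = -7
-15 - -8 = -7
Common difference d = -7.
First term a = -1.
Formula: S_i = -1 - 7*i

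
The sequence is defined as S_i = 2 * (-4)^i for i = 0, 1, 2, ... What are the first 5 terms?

This is a geometric sequence.
i=0: S_0 = 2 * (-4)^0 = 2
i=1: S_1 = 2 * (-4)^1 = -8
i=2: S_2 = 2 * (-4)^2 = 32
i=3: S_3 = 2 * (-4)^3 = -128
i=4: S_4 = 2 * (-4)^4 = 512
The first 5 terms are: [2, -8, 32, -128, 512]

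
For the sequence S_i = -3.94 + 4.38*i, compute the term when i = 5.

S_5 = -3.94 + 4.38*5 = -3.94 + 21.9 = 17.96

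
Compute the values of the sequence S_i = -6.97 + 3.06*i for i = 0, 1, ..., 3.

This is an arithmetic sequence.
i=0: S_0 = -6.97 + 3.06*0 = -6.97
i=1: S_1 = -6.97 + 3.06*1 = -3.91
i=2: S_2 = -6.97 + 3.06*2 = -0.85
i=3: S_3 = -6.97 + 3.06*3 = 2.21
The first 4 terms are: [-6.97, -3.91, -0.85, 2.21]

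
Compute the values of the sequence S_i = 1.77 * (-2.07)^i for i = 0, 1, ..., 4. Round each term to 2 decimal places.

This is a geometric sequence.
i=0: S_0 = 1.77 * (-2.07)^0 = 1.77
i=1: S_1 = 1.77 * (-2.07)^1 ≈ -3.66
i=2: S_2 = 1.77 * (-2.07)^2 ≈ 7.58
i=3: S_3 = 1.77 * (-2.07)^3 ≈ -15.7
i=4: S_4 = 1.77 * (-2.07)^4 ≈ 32.5
The first 5 terms are: [1.77, -3.66, 7.58, -15.7, 32.5]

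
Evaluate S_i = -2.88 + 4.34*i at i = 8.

S_8 = -2.88 + 4.34*8 = -2.88 + 34.72 = 31.84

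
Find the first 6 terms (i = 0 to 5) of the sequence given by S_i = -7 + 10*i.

This is an arithmetic sequence.
i=0: S_0 = -7 + 10*0 = -7
i=1: S_1 = -7 + 10*1 = 3
i=2: S_2 = -7 + 10*2 = 13
i=3: S_3 = -7 + 10*3 = 23
i=4: S_4 = -7 + 10*4 = 33
i=5: S_5 = -7 + 10*5 = 43
The first 6 terms are: [-7, 3, 13, 23, 33, 43]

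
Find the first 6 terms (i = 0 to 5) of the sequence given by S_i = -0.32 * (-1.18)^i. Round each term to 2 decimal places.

This is a geometric sequence.
i=0: S_0 = -0.32 * (-1.18)^0 = -0.32
i=1: S_1 = -0.32 * (-1.18)^1 ≈ 0.38
i=2: S_2 = -0.32 * (-1.18)^2 ≈ -0.45
i=3: S_3 = -0.32 * (-1.18)^3 ≈ 0.53
i=4: S_4 = -0.32 * (-1.18)^4 ≈ -0.62
i=5: S_5 = -0.32 * (-1.18)^5 ≈ 0.73
The first 6 terms are: [-0.32, 0.38, -0.45, 0.53, -0.62, 0.73]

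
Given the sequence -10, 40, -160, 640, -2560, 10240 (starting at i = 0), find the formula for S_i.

Check ratios: 40 / -10 = -4.0
Common ratio r = -4.
First term a = -10.
Formula: S_i = -10 * (-4)^i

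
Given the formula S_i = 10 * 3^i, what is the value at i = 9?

S_9 = 10 * 3^9 = 10 * 19683 = 196830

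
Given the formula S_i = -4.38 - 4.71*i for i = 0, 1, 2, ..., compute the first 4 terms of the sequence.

This is an arithmetic sequence.
i=0: S_0 = -4.38 + -4.71*0 = -4.38
i=1: S_1 = -4.38 + -4.71*1 = -9.09
i=2: S_2 = -4.38 + -4.71*2 = -13.8
i=3: S_3 = -4.38 + -4.71*3 = -18.51
The first 4 terms are: [-4.38, -9.09, -13.8, -18.51]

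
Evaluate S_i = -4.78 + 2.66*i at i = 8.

S_8 = -4.78 + 2.66*8 = -4.78 + 21.28 = 16.5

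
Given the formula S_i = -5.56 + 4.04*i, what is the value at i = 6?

S_6 = -5.56 + 4.04*6 = -5.56 + 24.24 = 18.68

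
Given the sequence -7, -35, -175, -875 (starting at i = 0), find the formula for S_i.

Check ratios: -35 / -7 = 5.0
Common ratio r = 5.
First term a = -7.
Formula: S_i = -7 * 5^i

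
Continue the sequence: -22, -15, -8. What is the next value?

Differences: -15 - -22 = 7
This is an arithmetic sequence with common difference d = 7.
Next term = -8 + 7 = -1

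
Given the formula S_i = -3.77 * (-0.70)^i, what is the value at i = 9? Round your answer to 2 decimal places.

S_9 = -3.77 * (-0.7)^9 ≈ -3.77 * -0.0404 ≈ 0.15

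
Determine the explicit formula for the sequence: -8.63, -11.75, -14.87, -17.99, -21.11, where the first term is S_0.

Check differences: -11.75 - -8.63 = -3.12
-14.87 - -11.75 = -3.12
Common difference d = -3.12.
First term a = -8.63.
Formula: S_i = -8.63 - 3.12*i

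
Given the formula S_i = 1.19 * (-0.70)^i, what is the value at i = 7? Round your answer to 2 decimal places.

S_7 = 1.19 * (-0.7)^7 ≈ 1.19 * -0.0824 ≈ -0.1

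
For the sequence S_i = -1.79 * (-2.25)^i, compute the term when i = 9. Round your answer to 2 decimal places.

S_9 = -1.79 * (-2.25)^9 ≈ -1.79 * -1477.8919 ≈ 2645.43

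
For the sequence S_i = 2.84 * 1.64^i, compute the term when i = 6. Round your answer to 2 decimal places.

S_6 = 2.84 * 1.64^6 ≈ 2.84 * 19.4564 ≈ 55.26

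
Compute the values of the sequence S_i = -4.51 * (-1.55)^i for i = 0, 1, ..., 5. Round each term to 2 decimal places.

This is a geometric sequence.
i=0: S_0 = -4.51 * (-1.55)^0 = -4.51
i=1: S_1 = -4.51 * (-1.55)^1 ≈ 6.99
i=2: S_2 = -4.51 * (-1.55)^2 ≈ -10.84
i=3: S_3 = -4.51 * (-1.55)^3 ≈ 16.79
i=4: S_4 = -4.51 * (-1.55)^4 ≈ -26.03
i=5: S_5 = -4.51 * (-1.55)^5 ≈ 40.35
The first 6 terms are: [-4.51, 6.99, -10.84, 16.79, -26.03, 40.35]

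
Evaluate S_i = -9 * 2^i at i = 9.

S_9 = -9 * 2^9 = -9 * 512 = -4608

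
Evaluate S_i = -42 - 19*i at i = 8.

S_8 = -42 + -19*8 = -42 + -152 = -194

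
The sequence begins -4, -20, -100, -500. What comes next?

Ratios: -20 / -4 = 5.0
This is a geometric sequence with common ratio r = 5.
Next term = -500 * 5 = -2500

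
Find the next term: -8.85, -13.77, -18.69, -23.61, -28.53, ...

Differences: -13.77 - -8.85 = -4.92
This is an arithmetic sequence with common difference d = -4.92.
Next term = -28.53 + -4.92 = -33.45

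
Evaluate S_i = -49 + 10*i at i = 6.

S_6 = -49 + 10*6 = -49 + 60 = 11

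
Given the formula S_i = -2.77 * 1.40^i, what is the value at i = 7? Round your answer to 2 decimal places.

S_7 = -2.77 * 1.4^7 ≈ -2.77 * 10.5414 ≈ -29.2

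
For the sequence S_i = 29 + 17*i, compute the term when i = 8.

S_8 = 29 + 17*8 = 29 + 136 = 165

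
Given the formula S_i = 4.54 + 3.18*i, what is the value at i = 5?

S_5 = 4.54 + 3.18*5 = 4.54 + 15.9 = 20.44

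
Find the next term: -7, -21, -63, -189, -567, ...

Ratios: -21 / -7 = 3.0
This is a geometric sequence with common ratio r = 3.
Next term = -567 * 3 = -1701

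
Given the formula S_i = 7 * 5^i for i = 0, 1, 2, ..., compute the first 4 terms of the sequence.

This is a geometric sequence.
i=0: S_0 = 7 * 5^0 = 7
i=1: S_1 = 7 * 5^1 = 35
i=2: S_2 = 7 * 5^2 = 175
i=3: S_3 = 7 * 5^3 = 875
The first 4 terms are: [7, 35, 175, 875]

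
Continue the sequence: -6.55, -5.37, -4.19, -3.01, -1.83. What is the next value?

Differences: -5.37 - -6.55 = 1.18
This is an arithmetic sequence with common difference d = 1.18.
Next term = -1.83 + 1.18 = -0.65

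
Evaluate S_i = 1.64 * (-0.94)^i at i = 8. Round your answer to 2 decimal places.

S_8 = 1.64 * (-0.94)^8 ≈ 1.64 * 0.6096 ≈ 1.0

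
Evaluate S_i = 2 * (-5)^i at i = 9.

S_9 = 2 * (-5)^9 = 2 * -1953125 = -3906250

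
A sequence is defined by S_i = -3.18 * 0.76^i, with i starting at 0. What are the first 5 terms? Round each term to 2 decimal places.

This is a geometric sequence.
i=0: S_0 = -3.18 * 0.76^0 = -3.18
i=1: S_1 = -3.18 * 0.76^1 ≈ -2.42
i=2: S_2 = -3.18 * 0.76^2 ≈ -1.84
i=3: S_3 = -3.18 * 0.76^3 ≈ -1.4
i=4: S_4 = -3.18 * 0.76^4 ≈ -1.06
The first 5 terms are: [-3.18, -2.42, -1.84, -1.4, -1.06]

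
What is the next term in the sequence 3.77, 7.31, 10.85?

Differences: 7.31 - 3.77 = 3.54
This is an arithmetic sequence with common difference d = 3.54.
Next term = 10.85 + 3.54 = 14.39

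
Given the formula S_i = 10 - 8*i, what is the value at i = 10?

S_10 = 10 + -8*10 = 10 + -80 = -70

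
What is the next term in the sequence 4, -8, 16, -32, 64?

Ratios: -8 / 4 = -2.0
This is a geometric sequence with common ratio r = -2.
Next term = 64 * -2 = -128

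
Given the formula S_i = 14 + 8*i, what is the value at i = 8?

S_8 = 14 + 8*8 = 14 + 64 = 78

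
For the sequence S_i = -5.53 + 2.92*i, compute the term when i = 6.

S_6 = -5.53 + 2.92*6 = -5.53 + 17.52 = 11.99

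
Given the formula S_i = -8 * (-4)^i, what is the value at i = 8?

S_8 = -8 * (-4)^8 = -8 * 65536 = -524288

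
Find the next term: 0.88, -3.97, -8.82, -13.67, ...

Differences: -3.97 - 0.88 = -4.85
This is an arithmetic sequence with common difference d = -4.85.
Next term = -13.67 + -4.85 = -18.52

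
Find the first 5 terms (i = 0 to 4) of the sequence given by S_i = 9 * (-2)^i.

This is a geometric sequence.
i=0: S_0 = 9 * (-2)^0 = 9
i=1: S_1 = 9 * (-2)^1 = -18
i=2: S_2 = 9 * (-2)^2 = 36
i=3: S_3 = 9 * (-2)^3 = -72
i=4: S_4 = 9 * (-2)^4 = 144
The first 5 terms are: [9, -18, 36, -72, 144]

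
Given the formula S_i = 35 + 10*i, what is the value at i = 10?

S_10 = 35 + 10*10 = 35 + 100 = 135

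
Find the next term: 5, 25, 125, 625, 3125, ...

Ratios: 25 / 5 = 5.0
This is a geometric sequence with common ratio r = 5.
Next term = 3125 * 5 = 15625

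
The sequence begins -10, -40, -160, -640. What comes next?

Ratios: -40 / -10 = 4.0
This is a geometric sequence with common ratio r = 4.
Next term = -640 * 4 = -2560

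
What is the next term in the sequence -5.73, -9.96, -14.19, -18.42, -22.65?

Differences: -9.96 - -5.73 = -4.23
This is an arithmetic sequence with common difference d = -4.23.
Next term = -22.65 + -4.23 = -26.88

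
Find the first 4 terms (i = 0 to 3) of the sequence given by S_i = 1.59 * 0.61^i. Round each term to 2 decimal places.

This is a geometric sequence.
i=0: S_0 = 1.59 * 0.61^0 = 1.59
i=1: S_1 = 1.59 * 0.61^1 ≈ 0.97
i=2: S_2 = 1.59 * 0.61^2 ≈ 0.59
i=3: S_3 = 1.59 * 0.61^3 ≈ 0.36
The first 4 terms are: [1.59, 0.97, 0.59, 0.36]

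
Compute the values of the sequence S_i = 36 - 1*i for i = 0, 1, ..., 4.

This is an arithmetic sequence.
i=0: S_0 = 36 + -1*0 = 36
i=1: S_1 = 36 + -1*1 = 35
i=2: S_2 = 36 + -1*2 = 34
i=3: S_3 = 36 + -1*3 = 33
i=4: S_4 = 36 + -1*4 = 32
The first 5 terms are: [36, 35, 34, 33, 32]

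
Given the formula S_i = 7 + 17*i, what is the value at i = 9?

S_9 = 7 + 17*9 = 7 + 153 = 160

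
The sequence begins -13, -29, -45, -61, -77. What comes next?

Differences: -29 - -13 = -16
This is an arithmetic sequence with common difference d = -16.
Next term = -77 + -16 = -93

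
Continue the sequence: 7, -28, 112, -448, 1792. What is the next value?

Ratios: -28 / 7 = -4.0
This is a geometric sequence with common ratio r = -4.
Next term = 1792 * -4 = -7168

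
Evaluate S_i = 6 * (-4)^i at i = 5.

S_5 = 6 * (-4)^5 = 6 * -1024 = -6144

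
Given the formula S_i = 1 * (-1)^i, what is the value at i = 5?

S_5 = 1 * (-1)^5 = 1 * -1 = -1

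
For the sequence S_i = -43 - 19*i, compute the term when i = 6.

S_6 = -43 + -19*6 = -43 + -114 = -157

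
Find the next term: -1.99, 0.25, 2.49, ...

Differences: 0.25 - -1.99 = 2.24
This is an arithmetic sequence with common difference d = 2.24.
Next term = 2.49 + 2.24 = 4.73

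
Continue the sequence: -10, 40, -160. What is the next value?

Ratios: 40 / -10 = -4.0
This is a geometric sequence with common ratio r = -4.
Next term = -160 * -4 = 640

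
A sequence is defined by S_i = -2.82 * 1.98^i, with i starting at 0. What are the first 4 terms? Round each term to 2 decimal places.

This is a geometric sequence.
i=0: S_0 = -2.82 * 1.98^0 = -2.82
i=1: S_1 = -2.82 * 1.98^1 ≈ -5.58
i=2: S_2 = -2.82 * 1.98^2 ≈ -11.06
i=3: S_3 = -2.82 * 1.98^3 ≈ -21.89
The first 4 terms are: [-2.82, -5.58, -11.06, -21.89]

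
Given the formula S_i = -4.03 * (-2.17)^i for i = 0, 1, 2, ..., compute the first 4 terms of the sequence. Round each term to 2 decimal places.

This is a geometric sequence.
i=0: S_0 = -4.03 * (-2.17)^0 = -4.03
i=1: S_1 = -4.03 * (-2.17)^1 ≈ 8.75
i=2: S_2 = -4.03 * (-2.17)^2 ≈ -18.98
i=3: S_3 = -4.03 * (-2.17)^3 ≈ 41.18
The first 4 terms are: [-4.03, 8.75, -18.98, 41.18]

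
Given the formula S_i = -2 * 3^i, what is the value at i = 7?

S_7 = -2 * 3^7 = -2 * 2187 = -4374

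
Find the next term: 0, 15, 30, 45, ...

Differences: 15 - 0 = 15
This is an arithmetic sequence with common difference d = 15.
Next term = 45 + 15 = 60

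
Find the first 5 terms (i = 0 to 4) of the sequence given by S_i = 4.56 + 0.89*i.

This is an arithmetic sequence.
i=0: S_0 = 4.56 + 0.89*0 = 4.56
i=1: S_1 = 4.56 + 0.89*1 = 5.45
i=2: S_2 = 4.56 + 0.89*2 = 6.34
i=3: S_3 = 4.56 + 0.89*3 = 7.23
i=4: S_4 = 4.56 + 0.89*4 = 8.12
The first 5 terms are: [4.56, 5.45, 6.34, 7.23, 8.12]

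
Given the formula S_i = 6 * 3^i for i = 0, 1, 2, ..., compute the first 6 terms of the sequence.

This is a geometric sequence.
i=0: S_0 = 6 * 3^0 = 6
i=1: S_1 = 6 * 3^1 = 18
i=2: S_2 = 6 * 3^2 = 54
i=3: S_3 = 6 * 3^3 = 162
i=4: S_4 = 6 * 3^4 = 486
i=5: S_5 = 6 * 3^5 = 1458
The first 6 terms are: [6, 18, 54, 162, 486, 1458]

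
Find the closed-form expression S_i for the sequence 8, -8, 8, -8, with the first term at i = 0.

Check ratios: -8 / 8 = -1.0
Common ratio r = -1.
First term a = 8.
Formula: S_i = 8 * (-1)^i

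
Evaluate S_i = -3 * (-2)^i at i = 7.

S_7 = -3 * (-2)^7 = -3 * -128 = 384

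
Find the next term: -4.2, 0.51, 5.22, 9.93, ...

Differences: 0.51 - -4.2 = 4.71
This is an arithmetic sequence with common difference d = 4.71.
Next term = 9.93 + 4.71 = 14.64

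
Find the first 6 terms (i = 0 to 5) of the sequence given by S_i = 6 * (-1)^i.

This is a geometric sequence.
i=0: S_0 = 6 * (-1)^0 = 6
i=1: S_1 = 6 * (-1)^1 = -6
i=2: S_2 = 6 * (-1)^2 = 6
i=3: S_3 = 6 * (-1)^3 = -6
i=4: S_4 = 6 * (-1)^4 = 6
i=5: S_5 = 6 * (-1)^5 = -6
The first 6 terms are: [6, -6, 6, -6, 6, -6]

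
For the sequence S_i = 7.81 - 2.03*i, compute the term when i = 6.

S_6 = 7.81 + -2.03*6 = 7.81 + -12.18 = -4.37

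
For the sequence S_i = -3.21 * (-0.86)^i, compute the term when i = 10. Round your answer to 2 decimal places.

S_10 = -3.21 * (-0.86)^10 ≈ -3.21 * 0.2213 ≈ -0.71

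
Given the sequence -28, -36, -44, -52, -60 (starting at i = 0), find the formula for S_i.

Check differences: -36 - -28 = -8
-44 - -36 = -8
Common difference d = -8.
First term a = -28.
Formula: S_i = -28 - 8*i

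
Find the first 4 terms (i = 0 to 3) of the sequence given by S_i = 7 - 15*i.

This is an arithmetic sequence.
i=0: S_0 = 7 + -15*0 = 7
i=1: S_1 = 7 + -15*1 = -8
i=2: S_2 = 7 + -15*2 = -23
i=3: S_3 = 7 + -15*3 = -38
The first 4 terms are: [7, -8, -23, -38]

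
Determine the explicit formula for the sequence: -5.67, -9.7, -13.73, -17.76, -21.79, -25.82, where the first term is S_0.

Check differences: -9.7 - -5.67 = -4.03
-13.73 - -9.7 = -4.03
Common difference d = -4.03.
First term a = -5.67.
Formula: S_i = -5.67 - 4.03*i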